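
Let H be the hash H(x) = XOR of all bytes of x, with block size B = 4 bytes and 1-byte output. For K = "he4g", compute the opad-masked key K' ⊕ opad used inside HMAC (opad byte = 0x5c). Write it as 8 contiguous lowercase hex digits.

Key "he4g" = 68 65 34 67 is exactly B = 4 bytes: K' = 68 65 34 67.
XOR each byte with 0x5c: 68⊕5c=34, 65⊕5c=39, 34⊕5c=68, 67⊕5c=3b.

3439683b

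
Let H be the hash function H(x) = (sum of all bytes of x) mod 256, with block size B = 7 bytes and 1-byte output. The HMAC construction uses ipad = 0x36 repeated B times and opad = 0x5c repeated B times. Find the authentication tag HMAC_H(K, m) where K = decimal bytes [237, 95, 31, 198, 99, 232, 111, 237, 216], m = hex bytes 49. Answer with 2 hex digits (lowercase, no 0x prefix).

Key decimal bytes [237, 95, 31, 198, 99, 232, 111, 237, 216] = ed 5f 1f c6 63 e8 6f ed d8 is 9 bytes > B = 7, so hash it first: H(key) = b0, then zero-pad to 7 bytes: K' = b0 00 00 00 00 00 00.
K' ⊕ ipad = 86 36 36 36 36 36 36.  K' ⊕ opad = ec 5c 5c 5c 5c 5c 5c.
Inner input = (K'⊕ipad) ∥ m = 86 36 36 36 36 36 36 ∥ 49.
Inner hash: sum = 134+54+54+54+54+54+54+73 = 531; mod 256 = 19 → 13.
Outer input = (K'⊕opad) ∥ inner = ec 5c 5c 5c 5c 5c 5c ∥ 13.
Outer hash (tag): sum = 236+92+92+92+92+92+92+19 = 807; mod 256 = 39 → 27.

27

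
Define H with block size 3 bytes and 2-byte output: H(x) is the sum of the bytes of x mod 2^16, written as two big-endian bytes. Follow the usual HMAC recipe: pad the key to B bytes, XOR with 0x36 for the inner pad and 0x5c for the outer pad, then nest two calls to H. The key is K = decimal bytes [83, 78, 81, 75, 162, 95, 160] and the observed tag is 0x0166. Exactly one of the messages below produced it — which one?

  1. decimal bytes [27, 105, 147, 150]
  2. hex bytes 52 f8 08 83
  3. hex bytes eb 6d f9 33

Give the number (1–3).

2

Key decimal bytes [83, 78, 81, 75, 162, 95, 160] = 53 4e 51 4b a2 5f a0 is 7 bytes > B = 3, so hash it first: H(key) = 02 de, then zero-pad to 3 bytes: K' = 02 de 00.
K' ⊕ ipad = 34 e8 36; K' ⊕ opad = 5e 82 5c.
m1: inner = H(34 e8 36 1b 69 93 96) = 02 ff; tag = H(5e 82 5c 02 ff) = 023d
m2: inner = H(34 e8 36 52 f8 08 83) = 03 27; tag = H(5e 82 5c 03 27) = 0166 ← matches
m3: inner = H(34 e8 36 eb 6d f9 33) = 03 d6; tag = H(5e 82 5c 03 d6) = 0215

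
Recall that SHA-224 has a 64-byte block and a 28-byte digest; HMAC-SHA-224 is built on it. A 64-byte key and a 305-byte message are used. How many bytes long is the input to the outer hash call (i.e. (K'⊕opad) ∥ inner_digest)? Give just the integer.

92

Key is 64 ≤ 64 bytes, zero-padded: |K'| = 64.
Outer input = (K'⊕opad) ∥ H(inner) → 64 + 28 = 92 bytes.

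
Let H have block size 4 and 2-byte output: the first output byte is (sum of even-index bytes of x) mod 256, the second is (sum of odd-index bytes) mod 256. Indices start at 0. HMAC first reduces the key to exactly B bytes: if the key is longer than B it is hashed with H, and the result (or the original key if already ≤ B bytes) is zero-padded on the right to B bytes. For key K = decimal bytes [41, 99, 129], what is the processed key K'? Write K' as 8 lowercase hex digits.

29638100

Key decimal bytes [41, 99, 129] = 29 63 81 is 3 bytes ≤ B = 4; zero-pad to 4 bytes: K' = 29 63 81 00.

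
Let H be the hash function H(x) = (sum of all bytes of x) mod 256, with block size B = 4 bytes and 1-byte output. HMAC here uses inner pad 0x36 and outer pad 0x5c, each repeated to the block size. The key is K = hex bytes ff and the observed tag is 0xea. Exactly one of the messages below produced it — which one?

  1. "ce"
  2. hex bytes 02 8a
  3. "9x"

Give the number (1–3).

Key hex bytes ff is 1 byte ≤ B = 4; zero-pad to 4 bytes: K' = ff 00 00 00.
K' ⊕ ipad = c9 36 36 36; K' ⊕ opad = a3 5c 5c 5c.
m1: inner = H(c9 36 36 36 63 65) = 33; tag = H(a3 5c 5c 5c 33) = ea ← matches
m2: inner = H(c9 36 36 36 02 8a) = f7; tag = H(a3 5c 5c 5c f7) = ae
m3: inner = H(c9 36 36 36 39 78) = 1c; tag = H(a3 5c 5c 5c 1c) = d3

1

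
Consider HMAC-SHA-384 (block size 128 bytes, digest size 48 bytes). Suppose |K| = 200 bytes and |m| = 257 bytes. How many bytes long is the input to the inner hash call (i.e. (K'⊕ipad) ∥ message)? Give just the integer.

385

Key is 200 > 128 bytes, so it is hashed to 48 bytes then zero-padded to 128: |K'| = 128.
Inner input = (K'⊕ipad) ∥ m → 128 + 257 = 385 bytes.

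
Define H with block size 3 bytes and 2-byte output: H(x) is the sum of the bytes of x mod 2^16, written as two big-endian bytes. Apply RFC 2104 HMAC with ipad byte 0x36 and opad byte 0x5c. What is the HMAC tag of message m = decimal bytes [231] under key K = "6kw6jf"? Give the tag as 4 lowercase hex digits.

Key "6kw6jf" = 36 6b 77 36 6a 66 is 6 bytes > B = 3, so hash it first: H(key) = 02 1e, then zero-pad to 3 bytes: K' = 02 1e 00.
K' ⊕ ipad = 34 28 36.  K' ⊕ opad = 5e 42 5c.
Inner input = (K'⊕ipad) ∥ m = 34 28 36 ∥ e7.
Inner hash: sum = 52+40+54+231 = 377 → 01 79.
Outer input = (K'⊕opad) ∥ inner = 5e 42 5c ∥ 01 79.
Outer hash (tag): sum = 94+66+92+1+121 = 374 → 01 76.

0176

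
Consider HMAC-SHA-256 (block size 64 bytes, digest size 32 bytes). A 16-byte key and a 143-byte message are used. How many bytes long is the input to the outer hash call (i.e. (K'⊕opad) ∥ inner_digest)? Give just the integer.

Key is 16 ≤ 64 bytes, zero-padded: |K'| = 64.
Outer input = (K'⊕opad) ∥ H(inner) → 64 + 32 = 96 bytes.

96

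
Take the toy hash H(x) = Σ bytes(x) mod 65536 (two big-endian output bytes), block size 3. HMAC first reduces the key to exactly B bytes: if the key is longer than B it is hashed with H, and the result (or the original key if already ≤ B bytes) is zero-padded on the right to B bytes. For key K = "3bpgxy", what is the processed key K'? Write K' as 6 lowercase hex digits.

025d00

|K| = 6 > B = 3, so first hash the key.
H(K): sum = 51+98+112+103+120+121 = 605 → 02 5d.
Zero-pad H(K) = 02 5d to 3 bytes: K' = 02 5d 00.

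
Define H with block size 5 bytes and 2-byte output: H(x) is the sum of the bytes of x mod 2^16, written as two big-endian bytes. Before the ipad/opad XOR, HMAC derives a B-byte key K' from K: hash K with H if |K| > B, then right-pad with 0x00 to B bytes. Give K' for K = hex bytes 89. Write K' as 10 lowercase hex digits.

Key hex bytes 89 is 1 byte ≤ B = 5; zero-pad to 5 bytes: K' = 89 00 00 00 00.

8900000000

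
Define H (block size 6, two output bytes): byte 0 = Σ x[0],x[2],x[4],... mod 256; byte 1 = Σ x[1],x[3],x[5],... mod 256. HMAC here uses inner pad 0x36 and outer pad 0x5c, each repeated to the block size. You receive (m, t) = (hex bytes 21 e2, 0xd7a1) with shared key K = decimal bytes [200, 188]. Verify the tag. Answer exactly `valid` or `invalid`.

Key decimal bytes [200, 188] = c8 bc is 2 bytes ≤ B = 6; zero-pad to 6 bytes: K' = c8 bc 00 00 00 00.
K' ⊕ ipad = fe 8a 36 36 36 36; K' ⊕ opad = 94 e0 5c 5c 5c 5c.
Inner hash: even-index sum = 395 mod 256 = 139; odd-index sum = 472 mod 256 = 216 → 8b d8.
Outer hash (recomputed tag): even-index sum = 471 mod 256 = 215; odd-index sum = 624 mod 256 = 112 → d7 70.
Recomputed tag = d770; claimed = d7a1 → mismatch.

invalid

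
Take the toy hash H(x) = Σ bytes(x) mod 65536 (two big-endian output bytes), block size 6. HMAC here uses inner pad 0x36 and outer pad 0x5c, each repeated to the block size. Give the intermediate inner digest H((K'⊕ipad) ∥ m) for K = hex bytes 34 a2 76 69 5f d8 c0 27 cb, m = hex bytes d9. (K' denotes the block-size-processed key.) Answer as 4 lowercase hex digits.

Key hex bytes 34 a2 76 69 5f d8 c0 27 cb is 9 bytes > B = 6, so hash it first: H(key) = 04 9e, then zero-pad to 6 bytes: K' = 04 9e 00 00 00 00.
K' ⊕ ipad = 32 a8 36 36 36 36.
Inner input = 32 a8 36 36 36 36 ∥ d9.
Inner hash: sum = 50+168+54+54+54+54+217 = 651 → 02 8b.

028b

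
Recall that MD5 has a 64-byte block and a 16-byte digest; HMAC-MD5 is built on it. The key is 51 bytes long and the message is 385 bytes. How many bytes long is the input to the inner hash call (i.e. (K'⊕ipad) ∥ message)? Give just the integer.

Key is 51 ≤ 64 bytes, zero-padded: |K'| = 64.
Inner input = (K'⊕ipad) ∥ m → 64 + 385 = 449 bytes.

449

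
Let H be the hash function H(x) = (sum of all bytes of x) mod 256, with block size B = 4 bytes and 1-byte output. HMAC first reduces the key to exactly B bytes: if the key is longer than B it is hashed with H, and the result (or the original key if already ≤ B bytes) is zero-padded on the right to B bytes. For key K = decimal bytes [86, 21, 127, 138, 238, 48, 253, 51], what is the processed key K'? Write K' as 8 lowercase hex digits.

|K| = 8 > B = 4, so first hash the key.
H(K): sum = 86+21+127+138+238+48+253+51 = 962; mod 256 = 194 → c2.
Zero-pad H(K) = c2 to 4 bytes: K' = c2 00 00 00.

c2000000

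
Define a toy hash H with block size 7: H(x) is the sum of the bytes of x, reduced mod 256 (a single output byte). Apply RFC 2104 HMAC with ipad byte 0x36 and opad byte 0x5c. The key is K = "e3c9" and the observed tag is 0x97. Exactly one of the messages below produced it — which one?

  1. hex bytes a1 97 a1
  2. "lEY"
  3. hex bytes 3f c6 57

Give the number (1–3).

Key "e3c9" = 65 33 63 39 is 4 bytes ≤ B = 7; zero-pad to 7 bytes: K' = 65 33 63 39 00 00 00.
K' ⊕ ipad = 53 05 55 0f 36 36 36; K' ⊕ opad = 39 6f 3f 65 5c 5c 5c.
m1: inner = H(53 05 55 0f 36 36 36 a1 97 a1) = 37; tag = H(39 6f 3f 65 5c 5c 5c 37) = 97 ← matches
m2: inner = H(53 05 55 0f 36 36 36 6c 45 59) = 68; tag = H(39 6f 3f 65 5c 5c 5c 68) = c8
m3: inner = H(53 05 55 0f 36 36 36 3f c6 57) = ba; tag = H(39 6f 3f 65 5c 5c 5c ba) = 1a

1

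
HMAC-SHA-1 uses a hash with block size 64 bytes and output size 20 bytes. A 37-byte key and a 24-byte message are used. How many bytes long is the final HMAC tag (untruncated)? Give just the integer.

20

The tag is one SHA-1 digest: 20 bytes.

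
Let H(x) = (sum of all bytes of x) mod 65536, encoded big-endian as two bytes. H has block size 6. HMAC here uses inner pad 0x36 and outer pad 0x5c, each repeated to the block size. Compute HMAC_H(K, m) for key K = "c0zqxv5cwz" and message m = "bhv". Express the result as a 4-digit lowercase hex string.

Key "c0zqxv5cwz" = 63 30 7a 71 78 76 35 63 77 7a is 10 bytes > B = 6, so hash it first: H(key) = 03 f5, then zero-pad to 6 bytes: K' = 03 f5 00 00 00 00.
K' ⊕ ipad = 35 c3 36 36 36 36.  K' ⊕ opad = 5f a9 5c 5c 5c 5c.
Inner input = (K'⊕ipad) ∥ m = 35 c3 36 36 36 36 ∥ 62 68 76.
Inner hash: sum = 53+195+54+54+54+54+98+104+118 = 784 → 03 10.
Outer input = (K'⊕opad) ∥ inner = 5f a9 5c 5c 5c 5c ∥ 03 10.
Outer hash (tag): sum = 95+169+92+92+92+92+3+16 = 651 → 02 8b.

028b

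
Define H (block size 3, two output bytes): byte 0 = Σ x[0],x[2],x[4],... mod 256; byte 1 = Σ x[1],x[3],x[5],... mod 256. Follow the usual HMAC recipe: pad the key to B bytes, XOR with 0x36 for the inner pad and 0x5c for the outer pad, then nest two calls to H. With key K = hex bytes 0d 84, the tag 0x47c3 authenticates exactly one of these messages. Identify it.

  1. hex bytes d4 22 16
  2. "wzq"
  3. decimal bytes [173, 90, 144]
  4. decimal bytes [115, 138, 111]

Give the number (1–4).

Key hex bytes 0d 84 is 2 bytes ≤ B = 3; zero-pad to 3 bytes: K' = 0d 84 00.
K' ⊕ ipad = 3b b2 36; K' ⊕ opad = 51 d8 5c.
m1: inner = H(3b b2 36 d4 22 16) = 93 9c; tag = H(51 d8 5c 93 9c) = 496b
m2: inner = H(3b b2 36 77 7a 71) = eb 9a; tag = H(51 d8 5c eb 9a) = 47c3 ← matches
m3: inner = H(3b b2 36 ad 5a 90) = cb ef; tag = H(51 d8 5c cb ef) = 9ca3
m4: inner = H(3b b2 36 73 8a 6f) = fb 94; tag = H(51 d8 5c fb 94) = 41d3

2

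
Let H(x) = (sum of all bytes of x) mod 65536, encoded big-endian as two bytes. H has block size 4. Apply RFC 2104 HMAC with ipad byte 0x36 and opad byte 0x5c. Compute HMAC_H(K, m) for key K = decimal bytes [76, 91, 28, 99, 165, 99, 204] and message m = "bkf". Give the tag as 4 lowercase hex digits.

Key decimal bytes [76, 91, 28, 99, 165, 99, 204] = 4c 5b 1c 63 a5 63 cc is 7 bytes > B = 4, so hash it first: H(key) = 02 fa, then zero-pad to 4 bytes: K' = 02 fa 00 00.
K' ⊕ ipad = 34 cc 36 36.  K' ⊕ opad = 5e a6 5c 5c.
Inner input = (K'⊕ipad) ∥ m = 34 cc 36 36 ∥ 62 6b 66.
Inner hash: sum = 52+204+54+54+98+107+102 = 671 → 02 9f.
Outer input = (K'⊕opad) ∥ inner = 5e a6 5c 5c ∥ 02 9f.
Outer hash (tag): sum = 94+166+92+92+2+159 = 605 → 02 5d.

025d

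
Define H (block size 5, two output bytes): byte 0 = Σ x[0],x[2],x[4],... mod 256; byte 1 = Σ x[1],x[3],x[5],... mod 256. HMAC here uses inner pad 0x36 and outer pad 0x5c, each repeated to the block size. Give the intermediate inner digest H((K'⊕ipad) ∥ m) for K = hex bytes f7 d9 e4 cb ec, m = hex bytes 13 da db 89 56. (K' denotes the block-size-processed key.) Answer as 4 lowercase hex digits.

d030

Key hex bytes f7 d9 e4 cb ec is exactly B = 5 bytes: K' = f7 d9 e4 cb ec.
K' ⊕ ipad = c1 ef d2 fd da.
Inner input = c1 ef d2 fd da ∥ 13 da db 89 56.
Inner hash: even-index sum = 976 mod 256 = 208; odd-index sum = 816 mod 256 = 48 → d0 30.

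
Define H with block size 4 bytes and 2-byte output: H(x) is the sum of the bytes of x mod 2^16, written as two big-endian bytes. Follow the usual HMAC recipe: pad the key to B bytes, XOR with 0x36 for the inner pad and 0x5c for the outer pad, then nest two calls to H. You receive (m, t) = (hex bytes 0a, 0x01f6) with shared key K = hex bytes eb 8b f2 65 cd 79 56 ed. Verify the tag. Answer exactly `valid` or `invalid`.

Key hex bytes eb 8b f2 65 cd 79 56 ed is 8 bytes > B = 4, so hash it first: H(key) = 05 56, then zero-pad to 4 bytes: K' = 05 56 00 00.
K' ⊕ ipad = 33 60 36 36; K' ⊕ opad = 59 0a 5c 5c.
Inner hash: sum = 51+96+54+54+10 = 265 → 01 09.
Outer hash (recomputed tag): sum = 89+10+92+92+1+9 = 293 → 01 25.
Recomputed tag = 0125; claimed = 01f6 → mismatch.

invalid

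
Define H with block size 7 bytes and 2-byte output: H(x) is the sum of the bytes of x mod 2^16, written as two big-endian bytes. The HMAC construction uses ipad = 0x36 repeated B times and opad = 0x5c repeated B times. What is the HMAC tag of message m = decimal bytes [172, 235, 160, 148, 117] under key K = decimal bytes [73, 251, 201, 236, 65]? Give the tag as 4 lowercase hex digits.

0325

Key decimal bytes [73, 251, 201, 236, 65] = 49 fb c9 ec 41 is 5 bytes ≤ B = 7; zero-pad to 7 bytes: K' = 49 fb c9 ec 41 00 00.
K' ⊕ ipad = 7f cd ff da 77 36 36.  K' ⊕ opad = 15 a7 95 b0 1d 5c 5c.
Inner input = (K'⊕ipad) ∥ m = 7f cd ff da 77 36 36 ∥ ac eb a0 94 75.
Inner hash: sum = 127+205+255+218+119+54+54+172+235+160+148+117 = 1864 → 07 48.
Outer input = (K'⊕opad) ∥ inner = 15 a7 95 b0 1d 5c 5c ∥ 07 48.
Outer hash (tag): sum = 21+167+149+176+29+92+92+7+72 = 805 → 03 25.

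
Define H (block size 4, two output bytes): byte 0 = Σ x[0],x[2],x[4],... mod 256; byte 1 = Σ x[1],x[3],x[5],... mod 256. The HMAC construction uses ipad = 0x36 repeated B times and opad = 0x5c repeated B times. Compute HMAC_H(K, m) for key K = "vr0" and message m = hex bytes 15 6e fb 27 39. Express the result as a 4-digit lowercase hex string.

Key "vr0" = 76 72 30 is 3 bytes ≤ B = 4; zero-pad to 4 bytes: K' = 76 72 30 00.
K' ⊕ ipad = 40 44 06 36.  K' ⊕ opad = 2a 2e 6c 5c.
Inner input = (K'⊕ipad) ∥ m = 40 44 06 36 ∥ 15 6e fb 27 39.
Inner hash: even-index sum = 399 mod 256 = 143; odd-index sum = 271 mod 256 = 15 → 8f 0f.
Outer input = (K'⊕opad) ∥ inner = 2a 2e 6c 5c ∥ 8f 0f.
Outer hash (tag): even-index sum = 293 mod 256 = 37; odd-index sum = 153 mod 256 = 153 → 25 99.

2599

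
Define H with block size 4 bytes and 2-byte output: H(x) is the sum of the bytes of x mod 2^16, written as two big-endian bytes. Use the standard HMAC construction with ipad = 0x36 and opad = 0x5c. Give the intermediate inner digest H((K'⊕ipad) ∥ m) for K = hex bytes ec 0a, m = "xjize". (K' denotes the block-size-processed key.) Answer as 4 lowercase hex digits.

Key hex bytes ec 0a is 2 bytes ≤ B = 4; zero-pad to 4 bytes: K' = ec 0a 00 00.
K' ⊕ ipad = da 3c 36 36.
Inner input = da 3c 36 36 ∥ 78 6a 69 7a 65.
Inner hash: sum = 218+60+54+54+120+106+105+122+101 = 940 → 03 ac.

03ac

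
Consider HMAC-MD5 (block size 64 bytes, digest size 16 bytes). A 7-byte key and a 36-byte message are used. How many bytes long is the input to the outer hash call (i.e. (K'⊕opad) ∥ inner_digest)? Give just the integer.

80

Key is 7 ≤ 64 bytes, zero-padded: |K'| = 64.
Outer input = (K'⊕opad) ∥ H(inner) → 64 + 16 = 80 bytes.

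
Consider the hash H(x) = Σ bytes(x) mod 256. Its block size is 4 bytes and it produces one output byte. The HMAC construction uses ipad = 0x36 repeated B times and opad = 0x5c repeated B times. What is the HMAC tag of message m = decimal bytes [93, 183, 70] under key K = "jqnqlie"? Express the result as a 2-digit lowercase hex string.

7a

Key "jqnqlie" = 6a 71 6e 71 6c 69 65 is 7 bytes > B = 4, so hash it first: H(key) = f4, then zero-pad to 4 bytes: K' = f4 00 00 00.
K' ⊕ ipad = c2 36 36 36.  K' ⊕ opad = a8 5c 5c 5c.
Inner input = (K'⊕ipad) ∥ m = c2 36 36 36 ∥ 5d b7 46.
Inner hash: sum = 194+54+54+54+93+183+70 = 702; mod 256 = 190 → be.
Outer input = (K'⊕opad) ∥ inner = a8 5c 5c 5c ∥ be.
Outer hash (tag): sum = 168+92+92+92+190 = 634; mod 256 = 122 → 7a.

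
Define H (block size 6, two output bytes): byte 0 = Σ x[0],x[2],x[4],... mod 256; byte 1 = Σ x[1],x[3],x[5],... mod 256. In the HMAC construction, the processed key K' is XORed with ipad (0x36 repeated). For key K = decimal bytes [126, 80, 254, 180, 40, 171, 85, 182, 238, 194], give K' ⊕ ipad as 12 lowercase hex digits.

Key decimal bytes [126, 80, 254, 180, 40, 171, 85, 182, 238, 194] = 7e 50 fe b4 28 ab 55 b6 ee c2 is 10 bytes > B = 6, so hash it first: H(key) = e7 27, then zero-pad to 6 bytes: K' = e7 27 00 00 00 00.
XOR each byte with 0x36: e7⊕36=d1, 27⊕36=11, 00⊕36=36, 00⊕36=36, 00⊕36=36, 00⊕36=36.

d11136363636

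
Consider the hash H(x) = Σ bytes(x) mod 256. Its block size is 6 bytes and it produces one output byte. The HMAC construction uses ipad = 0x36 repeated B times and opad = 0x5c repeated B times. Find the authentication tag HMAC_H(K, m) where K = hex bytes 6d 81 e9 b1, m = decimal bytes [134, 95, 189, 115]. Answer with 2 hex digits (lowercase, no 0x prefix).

61

Key hex bytes 6d 81 e9 b1 is 4 bytes ≤ B = 6; zero-pad to 6 bytes: K' = 6d 81 e9 b1 00 00.
K' ⊕ ipad = 5b b7 df 87 36 36.  K' ⊕ opad = 31 dd b5 ed 5c 5c.
Inner input = (K'⊕ipad) ∥ m = 5b b7 df 87 36 36 ∥ 86 5f bd 73.
Inner hash: sum = 91+183+223+135+54+54+134+95+189+115 = 1273; mod 256 = 249 → f9.
Outer input = (K'⊕opad) ∥ inner = 31 dd b5 ed 5c 5c ∥ f9.
Outer hash (tag): sum = 49+221+181+237+92+92+249 = 1121; mod 256 = 97 → 61.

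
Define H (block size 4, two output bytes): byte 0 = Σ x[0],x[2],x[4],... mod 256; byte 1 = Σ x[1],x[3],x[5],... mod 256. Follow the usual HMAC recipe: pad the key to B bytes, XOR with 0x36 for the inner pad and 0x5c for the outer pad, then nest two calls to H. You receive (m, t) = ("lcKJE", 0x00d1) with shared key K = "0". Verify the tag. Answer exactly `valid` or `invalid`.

valid

Key "0" = 30 is 1 byte ≤ B = 4; zero-pad to 4 bytes: K' = 30 00 00 00.
K' ⊕ ipad = 06 36 36 36; K' ⊕ opad = 6c 5c 5c 5c.
Inner hash: even-index sum = 312 mod 256 = 56; odd-index sum = 281 mod 256 = 25 → 38 19.
Outer hash (recomputed tag): even-index sum = 256 mod 256 = 0; odd-index sum = 209 mod 256 = 209 → 00 d1.
Recomputed tag = 00d1; claimed = 00d1 → match.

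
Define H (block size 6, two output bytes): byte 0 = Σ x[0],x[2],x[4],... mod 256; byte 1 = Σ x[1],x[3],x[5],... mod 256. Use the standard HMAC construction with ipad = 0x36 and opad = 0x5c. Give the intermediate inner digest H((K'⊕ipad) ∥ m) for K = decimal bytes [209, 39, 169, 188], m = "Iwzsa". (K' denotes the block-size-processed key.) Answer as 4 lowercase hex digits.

Key decimal bytes [209, 39, 169, 188] = d1 27 a9 bc is 4 bytes ≤ B = 6; zero-pad to 6 bytes: K' = d1 27 a9 bc 00 00.
K' ⊕ ipad = e7 11 9f 8a 36 36.
Inner input = e7 11 9f 8a 36 36 ∥ 49 77 7a 73 61.
Inner hash: even-index sum = 736 mod 256 = 224; odd-index sum = 443 mod 256 = 187 → e0 bb.

e0bb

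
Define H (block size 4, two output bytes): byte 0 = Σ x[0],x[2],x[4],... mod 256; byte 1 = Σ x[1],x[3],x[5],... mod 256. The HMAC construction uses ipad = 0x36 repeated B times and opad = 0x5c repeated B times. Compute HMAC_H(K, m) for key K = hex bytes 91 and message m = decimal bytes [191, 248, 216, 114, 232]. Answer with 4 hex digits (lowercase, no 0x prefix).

Key hex bytes 91 is 1 byte ≤ B = 4; zero-pad to 4 bytes: K' = 91 00 00 00.
K' ⊕ ipad = a7 36 36 36.  K' ⊕ opad = cd 5c 5c 5c.
Inner input = (K'⊕ipad) ∥ m = a7 36 36 36 ∥ bf f8 d8 72 e8.
Inner hash: even-index sum = 860 mod 256 = 92; odd-index sum = 470 mod 256 = 214 → 5c d6.
Outer input = (K'⊕opad) ∥ inner = cd 5c 5c 5c ∥ 5c d6.
Outer hash (tag): even-index sum = 389 mod 256 = 133; odd-index sum = 398 mod 256 = 142 → 85 8e.

858e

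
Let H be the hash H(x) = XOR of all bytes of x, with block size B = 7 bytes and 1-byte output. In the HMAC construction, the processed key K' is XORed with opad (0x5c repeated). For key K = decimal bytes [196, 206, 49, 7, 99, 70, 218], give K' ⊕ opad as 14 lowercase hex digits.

98926d5b3f1a86

Key decimal bytes [196, 206, 49, 7, 99, 70, 218] = c4 ce 31 07 63 46 da is exactly B = 7 bytes: K' = c4 ce 31 07 63 46 da.
XOR each byte with 0x5c: c4⊕5c=98, ce⊕5c=92, 31⊕5c=6d, 07⊕5c=5b, 63⊕5c=3f, 46⊕5c=1a, da⊕5c=86.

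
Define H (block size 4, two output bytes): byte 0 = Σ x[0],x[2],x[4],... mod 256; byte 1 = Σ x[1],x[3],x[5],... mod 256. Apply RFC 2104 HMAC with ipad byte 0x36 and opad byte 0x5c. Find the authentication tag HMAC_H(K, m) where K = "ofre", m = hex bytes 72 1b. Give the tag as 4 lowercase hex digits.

Key "ofre" = 6f 66 72 65 is exactly B = 4 bytes: K' = 6f 66 72 65.
K' ⊕ ipad = 59 50 44 53.  K' ⊕ opad = 33 3a 2e 39.
Inner input = (K'⊕ipad) ∥ m = 59 50 44 53 ∥ 72 1b.
Inner hash: even-index sum = 271 mod 256 = 15; odd-index sum = 190 mod 256 = 190 → 0f be.
Outer input = (K'⊕opad) ∥ inner = 33 3a 2e 39 ∥ 0f be.
Outer hash (tag): even-index sum = 112 mod 256 = 112; odd-index sum = 305 mod 256 = 49 → 70 31.

7031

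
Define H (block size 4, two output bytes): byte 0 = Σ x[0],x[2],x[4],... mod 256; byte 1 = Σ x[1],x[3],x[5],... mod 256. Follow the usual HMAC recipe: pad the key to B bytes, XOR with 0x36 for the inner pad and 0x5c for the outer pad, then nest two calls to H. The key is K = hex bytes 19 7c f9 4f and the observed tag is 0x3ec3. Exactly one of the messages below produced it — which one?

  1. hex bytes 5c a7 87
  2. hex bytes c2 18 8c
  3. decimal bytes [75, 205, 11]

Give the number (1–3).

3

Key hex bytes 19 7c f9 4f is exactly B = 4 bytes: K' = 19 7c f9 4f.
K' ⊕ ipad = 2f 4a cf 79; K' ⊕ opad = 45 20 a5 13.
m1: inner = H(2f 4a cf 79 5c a7 87) = e1 6a; tag = H(45 20 a5 13 e1 6a) = cb9d
m2: inner = H(2f 4a cf 79 c2 18 8c) = 4c db; tag = H(45 20 a5 13 4c db) = 360e
m3: inner = H(2f 4a cf 79 4b cd 0b) = 54 90; tag = H(45 20 a5 13 54 90) = 3ec3 ← matches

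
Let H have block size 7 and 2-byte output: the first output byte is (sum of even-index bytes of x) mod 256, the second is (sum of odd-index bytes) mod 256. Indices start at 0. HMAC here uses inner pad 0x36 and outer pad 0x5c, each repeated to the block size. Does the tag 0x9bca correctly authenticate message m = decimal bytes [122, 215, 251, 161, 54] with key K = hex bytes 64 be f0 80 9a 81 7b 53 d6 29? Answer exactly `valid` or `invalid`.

Key hex bytes 64 be f0 80 9a 81 7b 53 d6 29 is 10 bytes > B = 7, so hash it first: H(key) = 3f 3b, then zero-pad to 7 bytes: K' = 3f 3b 00 00 00 00 00.
K' ⊕ ipad = 09 0d 36 36 36 36 36; K' ⊕ opad = 63 67 5c 5c 5c 5c 5c.
Inner hash: even-index sum = 547 mod 256 = 35; odd-index sum = 548 mod 256 = 36 → 23 24.
Outer hash (recomputed tag): even-index sum = 411 mod 256 = 155; odd-index sum = 322 mod 256 = 66 → 9b 42.
Recomputed tag = 9b42; claimed = 9bca → mismatch.

invalid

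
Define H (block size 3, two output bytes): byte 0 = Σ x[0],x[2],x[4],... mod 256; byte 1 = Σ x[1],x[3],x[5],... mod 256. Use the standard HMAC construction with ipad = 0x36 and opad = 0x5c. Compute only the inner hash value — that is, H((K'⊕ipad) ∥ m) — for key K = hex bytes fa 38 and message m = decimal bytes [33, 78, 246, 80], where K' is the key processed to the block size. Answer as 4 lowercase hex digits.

Key hex bytes fa 38 is 2 bytes ≤ B = 3; zero-pad to 3 bytes: K' = fa 38 00.
K' ⊕ ipad = cc 0e 36.
Inner input = cc 0e 36 ∥ 21 4e f6 50.
Inner hash: even-index sum = 416 mod 256 = 160; odd-index sum = 293 mod 256 = 37 → a0 25.

a025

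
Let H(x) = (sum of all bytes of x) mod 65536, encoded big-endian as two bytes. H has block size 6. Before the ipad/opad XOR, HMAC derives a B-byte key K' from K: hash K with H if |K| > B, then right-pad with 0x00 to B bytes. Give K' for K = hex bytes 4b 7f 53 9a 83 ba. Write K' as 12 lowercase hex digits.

4b7f539a83ba

Key hex bytes 4b 7f 53 9a 83 ba is exactly B = 6 bytes: K' = 4b 7f 53 9a 83 ba.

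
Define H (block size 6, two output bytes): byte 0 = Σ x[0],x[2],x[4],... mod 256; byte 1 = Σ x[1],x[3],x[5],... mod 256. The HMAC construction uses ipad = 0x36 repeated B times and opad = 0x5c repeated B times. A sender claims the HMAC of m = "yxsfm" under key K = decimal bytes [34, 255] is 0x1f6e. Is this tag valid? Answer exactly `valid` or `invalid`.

invalid

Key decimal bytes [34, 255] = 22 ff is 2 bytes ≤ B = 6; zero-pad to 6 bytes: K' = 22 ff 00 00 00 00.
K' ⊕ ipad = 14 c9 36 36 36 36; K' ⊕ opad = 7e a3 5c 5c 5c 5c.
Inner hash: even-index sum = 473 mod 256 = 217; odd-index sum = 531 mod 256 = 19 → d9 13.
Outer hash (recomputed tag): even-index sum = 527 mod 256 = 15; odd-index sum = 366 mod 256 = 110 → 0f 6e.
Recomputed tag = 0f6e; claimed = 1f6e → mismatch.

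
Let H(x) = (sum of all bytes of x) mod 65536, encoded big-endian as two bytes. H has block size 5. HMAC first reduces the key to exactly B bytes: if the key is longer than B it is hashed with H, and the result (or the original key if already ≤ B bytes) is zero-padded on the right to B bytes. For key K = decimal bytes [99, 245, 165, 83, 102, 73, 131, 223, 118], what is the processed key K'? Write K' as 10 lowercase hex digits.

|K| = 9 > B = 5, so first hash the key.
H(K): sum = 99+245+165+83+102+73+131+223+118 = 1239 → 04 d7.
Zero-pad H(K) = 04 d7 to 5 bytes: K' = 04 d7 00 00 00.

04d7000000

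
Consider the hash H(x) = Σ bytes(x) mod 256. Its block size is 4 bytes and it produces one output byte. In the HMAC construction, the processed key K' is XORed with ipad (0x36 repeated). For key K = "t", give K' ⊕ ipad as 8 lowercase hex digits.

Key "t" = 74 is 1 byte ≤ B = 4; zero-pad to 4 bytes: K' = 74 00 00 00.
XOR each byte with 0x36: 74⊕36=42, 00⊕36=36, 00⊕36=36, 00⊕36=36.

42363636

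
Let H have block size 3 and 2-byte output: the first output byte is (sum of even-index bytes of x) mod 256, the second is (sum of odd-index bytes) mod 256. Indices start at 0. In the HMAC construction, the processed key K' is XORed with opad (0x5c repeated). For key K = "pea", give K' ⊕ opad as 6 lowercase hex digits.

Key "pea" = 70 65 61 is exactly B = 3 bytes: K' = 70 65 61.
XOR each byte with 0x5c: 70⊕5c=2c, 65⊕5c=39, 61⊕5c=3d.

2c393d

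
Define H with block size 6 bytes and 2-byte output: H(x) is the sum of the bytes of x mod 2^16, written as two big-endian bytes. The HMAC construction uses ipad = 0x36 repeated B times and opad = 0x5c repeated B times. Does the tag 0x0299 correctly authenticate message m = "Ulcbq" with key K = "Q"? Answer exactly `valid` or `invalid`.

Key "Q" = 51 is 1 byte ≤ B = 6; zero-pad to 6 bytes: K' = 51 00 00 00 00 00.
K' ⊕ ipad = 67 36 36 36 36 36; K' ⊕ opad = 0d 5c 5c 5c 5c 5c.
Inner hash: sum = 103+54+54+54+54+54+85+108+99+98+113 = 876 → 03 6c.
Outer hash (recomputed tag): sum = 13+92+92+92+92+92+3+108 = 584 → 02 48.
Recomputed tag = 0248; claimed = 0299 → mismatch.

invalid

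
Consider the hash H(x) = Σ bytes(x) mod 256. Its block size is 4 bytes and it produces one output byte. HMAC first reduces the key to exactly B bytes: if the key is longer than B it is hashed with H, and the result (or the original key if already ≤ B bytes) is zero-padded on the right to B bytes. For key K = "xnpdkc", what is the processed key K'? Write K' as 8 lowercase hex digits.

|K| = 6 > B = 4, so first hash the key.
H(K): sum = 120+110+112+100+107+99 = 648; mod 256 = 136 → 88.
Zero-pad H(K) = 88 to 4 bytes: K' = 88 00 00 00.

88000000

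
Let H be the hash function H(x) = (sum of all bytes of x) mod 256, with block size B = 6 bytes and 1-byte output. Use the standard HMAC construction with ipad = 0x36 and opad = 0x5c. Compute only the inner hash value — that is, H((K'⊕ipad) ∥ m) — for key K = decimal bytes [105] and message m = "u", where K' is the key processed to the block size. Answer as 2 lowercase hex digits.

e2

Key decimal bytes [105] = 69 is 1 byte ≤ B = 6; zero-pad to 6 bytes: K' = 69 00 00 00 00 00.
K' ⊕ ipad = 5f 36 36 36 36 36.
Inner input = 5f 36 36 36 36 36 ∥ 75.
Inner hash: sum = 95+54+54+54+54+54+117 = 482; mod 256 = 226 → e2.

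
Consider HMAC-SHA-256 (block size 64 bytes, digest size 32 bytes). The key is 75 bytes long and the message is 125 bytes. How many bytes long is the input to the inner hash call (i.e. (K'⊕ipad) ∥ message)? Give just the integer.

Key is 75 > 64 bytes, so it is hashed to 32 bytes then zero-padded to 64: |K'| = 64.
Inner input = (K'⊕ipad) ∥ m → 64 + 125 = 189 bytes.

189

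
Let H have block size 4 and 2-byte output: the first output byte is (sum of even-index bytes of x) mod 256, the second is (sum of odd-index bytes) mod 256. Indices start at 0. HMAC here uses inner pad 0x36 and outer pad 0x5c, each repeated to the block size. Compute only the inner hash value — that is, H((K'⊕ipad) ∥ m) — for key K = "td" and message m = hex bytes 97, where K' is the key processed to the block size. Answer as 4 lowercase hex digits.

0f88

Key "td" = 74 64 is 2 bytes ≤ B = 4; zero-pad to 4 bytes: K' = 74 64 00 00.
K' ⊕ ipad = 42 52 36 36.
Inner input = 42 52 36 36 ∥ 97.
Inner hash: even-index sum = 271 mod 256 = 15; odd-index sum = 136 mod 256 = 136 → 0f 88.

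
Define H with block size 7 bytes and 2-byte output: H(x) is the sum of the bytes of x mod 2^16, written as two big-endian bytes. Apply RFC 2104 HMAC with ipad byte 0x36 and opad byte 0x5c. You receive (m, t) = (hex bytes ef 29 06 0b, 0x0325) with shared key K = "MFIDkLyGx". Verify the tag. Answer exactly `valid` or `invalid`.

Key "MFIDkLyGx" = 4d 46 49 44 6b 4c 79 47 78 is 9 bytes > B = 7, so hash it first: H(key) = 03 0f, then zero-pad to 7 bytes: K' = 03 0f 00 00 00 00 00.
K' ⊕ ipad = 35 39 36 36 36 36 36; K' ⊕ opad = 5f 53 5c 5c 5c 5c 5c.
Inner hash: sum = 53+57+54+54+54+54+54+239+41+6+11 = 677 → 02 a5.
Outer hash (recomputed tag): sum = 95+83+92+92+92+92+92+2+165 = 805 → 03 25.
Recomputed tag = 0325; claimed = 0325 → match.

valid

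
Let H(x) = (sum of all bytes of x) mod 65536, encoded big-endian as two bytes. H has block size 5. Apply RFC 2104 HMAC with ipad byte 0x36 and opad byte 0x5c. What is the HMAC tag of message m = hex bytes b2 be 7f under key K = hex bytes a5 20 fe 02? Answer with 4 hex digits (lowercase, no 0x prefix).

039e

Key hex bytes a5 20 fe 02 is 4 bytes ≤ B = 5; zero-pad to 5 bytes: K' = a5 20 fe 02 00.
K' ⊕ ipad = 93 16 c8 34 36.  K' ⊕ opad = f9 7c a2 5e 5c.
Inner input = (K'⊕ipad) ∥ m = 93 16 c8 34 36 ∥ b2 be 7f.
Inner hash: sum = 147+22+200+52+54+178+190+127 = 970 → 03 ca.
Outer input = (K'⊕opad) ∥ inner = f9 7c a2 5e 5c ∥ 03 ca.
Outer hash (tag): sum = 249+124+162+94+92+3+202 = 926 → 03 9e.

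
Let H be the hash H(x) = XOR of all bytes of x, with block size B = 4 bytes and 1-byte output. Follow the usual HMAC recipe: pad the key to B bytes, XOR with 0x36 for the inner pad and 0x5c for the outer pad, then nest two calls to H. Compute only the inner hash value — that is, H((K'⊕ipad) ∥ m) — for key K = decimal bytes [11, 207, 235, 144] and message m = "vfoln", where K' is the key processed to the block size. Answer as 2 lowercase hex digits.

Key decimal bytes [11, 207, 235, 144] = 0b cf eb 90 is exactly B = 4 bytes: K' = 0b cf eb 90.
K' ⊕ ipad = 3d f9 dd a6.
Inner input = 3d f9 dd a6 ∥ 76 66 6f 6c 6e.
Inner hash: XOR 3d⊕f9⊕dd⊕a6⊕76⊕66⊕6f⊕6c⊕6e = c2.

c2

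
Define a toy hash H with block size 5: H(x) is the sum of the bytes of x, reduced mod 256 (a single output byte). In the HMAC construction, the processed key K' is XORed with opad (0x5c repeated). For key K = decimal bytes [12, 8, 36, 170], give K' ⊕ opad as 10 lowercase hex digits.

505478f65c

Key decimal bytes [12, 8, 36, 170] = 0c 08 24 aa is 4 bytes ≤ B = 5; zero-pad to 5 bytes: K' = 0c 08 24 aa 00.
XOR each byte with 0x5c: 0c⊕5c=50, 08⊕5c=54, 24⊕5c=78, aa⊕5c=f6, 00⊕5c=5c.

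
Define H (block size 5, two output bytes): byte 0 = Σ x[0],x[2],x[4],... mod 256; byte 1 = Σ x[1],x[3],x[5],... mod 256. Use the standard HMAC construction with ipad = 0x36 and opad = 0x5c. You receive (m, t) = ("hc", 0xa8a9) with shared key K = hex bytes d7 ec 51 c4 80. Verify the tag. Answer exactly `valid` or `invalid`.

valid

Key hex bytes d7 ec 51 c4 80 is exactly B = 5 bytes: K' = d7 ec 51 c4 80.
K' ⊕ ipad = e1 da 67 f2 b6; K' ⊕ opad = 8b b0 0d 98 dc.
Inner hash: even-index sum = 609 mod 256 = 97; odd-index sum = 564 mod 256 = 52 → 61 34.
Outer hash (recomputed tag): even-index sum = 424 mod 256 = 168; odd-index sum = 425 mod 256 = 169 → a8 a9.
Recomputed tag = a8a9; claimed = a8a9 → match.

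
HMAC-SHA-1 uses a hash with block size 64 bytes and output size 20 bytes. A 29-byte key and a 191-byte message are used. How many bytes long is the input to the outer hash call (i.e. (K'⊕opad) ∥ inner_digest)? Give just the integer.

Key is 29 ≤ 64 bytes, zero-padded: |K'| = 64.
Outer input = (K'⊕opad) ∥ H(inner) → 64 + 20 = 84 bytes.

84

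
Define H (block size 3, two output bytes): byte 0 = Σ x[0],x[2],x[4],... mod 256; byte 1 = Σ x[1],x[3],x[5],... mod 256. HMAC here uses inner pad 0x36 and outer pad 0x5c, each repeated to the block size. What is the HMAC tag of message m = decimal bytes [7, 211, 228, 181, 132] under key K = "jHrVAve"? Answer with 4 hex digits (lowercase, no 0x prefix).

Key "jHrVAve" = 6a 48 72 56 41 76 65 is 7 bytes > B = 3, so hash it first: H(key) = 82 14, then zero-pad to 3 bytes: K' = 82 14 00.
K' ⊕ ipad = b4 22 36.  K' ⊕ opad = de 48 5c.
Inner input = (K'⊕ipad) ∥ m = b4 22 36 ∥ 07 d3 e4 b5 84.
Inner hash: even-index sum = 626 mod 256 = 114; odd-index sum = 401 mod 256 = 145 → 72 91.
Outer input = (K'⊕opad) ∥ inner = de 48 5c ∥ 72 91.
Outer hash (tag): even-index sum = 459 mod 256 = 203; odd-index sum = 186 mod 256 = 186 → cb ba.

cbba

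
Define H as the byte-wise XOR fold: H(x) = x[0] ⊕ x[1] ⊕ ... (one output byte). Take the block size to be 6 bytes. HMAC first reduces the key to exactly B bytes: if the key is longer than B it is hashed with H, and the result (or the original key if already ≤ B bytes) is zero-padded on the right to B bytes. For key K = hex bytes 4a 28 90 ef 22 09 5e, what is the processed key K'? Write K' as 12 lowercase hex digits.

|K| = 7 > B = 6, so first hash the key.
H(K): XOR 4a⊕28⊕90⊕ef⊕22⊕09⊕5e = 68.
Zero-pad H(K) = 68 to 6 bytes: K' = 68 00 00 00 00 00.

680000000000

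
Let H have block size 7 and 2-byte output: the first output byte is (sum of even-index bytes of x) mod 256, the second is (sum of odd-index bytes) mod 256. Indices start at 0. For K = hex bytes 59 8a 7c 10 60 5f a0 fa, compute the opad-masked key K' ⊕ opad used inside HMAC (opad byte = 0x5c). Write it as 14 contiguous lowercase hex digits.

Key hex bytes 59 8a 7c 10 60 5f a0 fa is 8 bytes > B = 7, so hash it first: H(key) = d5 f3, then zero-pad to 7 bytes: K' = d5 f3 00 00 00 00 00.
XOR each byte with 0x5c: d5⊕5c=89, f3⊕5c=af, 00⊕5c=5c, 00⊕5c=5c, 00⊕5c=5c, 00⊕5c=5c, 00⊕5c=5c.

89af5c5c5c5c5c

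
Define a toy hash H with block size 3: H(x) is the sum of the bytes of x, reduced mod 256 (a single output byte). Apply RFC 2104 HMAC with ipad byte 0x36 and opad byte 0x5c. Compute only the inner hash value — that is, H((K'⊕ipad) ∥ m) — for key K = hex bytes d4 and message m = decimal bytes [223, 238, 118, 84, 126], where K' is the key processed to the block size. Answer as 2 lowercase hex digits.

Key hex bytes d4 is 1 byte ≤ B = 3; zero-pad to 3 bytes: K' = d4 00 00.
K' ⊕ ipad = e2 36 36.
Inner input = e2 36 36 ∥ df ee 76 54 7e.
Inner hash: sum = 226+54+54+223+238+118+84+126 = 1123; mod 256 = 99 → 63.

63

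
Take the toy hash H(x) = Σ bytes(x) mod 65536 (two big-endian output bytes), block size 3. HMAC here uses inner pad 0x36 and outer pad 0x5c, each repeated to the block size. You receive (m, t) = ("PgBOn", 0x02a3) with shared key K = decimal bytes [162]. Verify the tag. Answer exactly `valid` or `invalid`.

invalid

Key decimal bytes [162] = a2 is 1 byte ≤ B = 3; zero-pad to 3 bytes: K' = a2 00 00.
K' ⊕ ipad = 94 36 36; K' ⊕ opad = fe 5c 5c.
Inner hash: sum = 148+54+54+80+103+66+79+110 = 694 → 02 b6.
Outer hash (recomputed tag): sum = 254+92+92+2+182 = 622 → 02 6e.
Recomputed tag = 026e; claimed = 02a3 → mismatch.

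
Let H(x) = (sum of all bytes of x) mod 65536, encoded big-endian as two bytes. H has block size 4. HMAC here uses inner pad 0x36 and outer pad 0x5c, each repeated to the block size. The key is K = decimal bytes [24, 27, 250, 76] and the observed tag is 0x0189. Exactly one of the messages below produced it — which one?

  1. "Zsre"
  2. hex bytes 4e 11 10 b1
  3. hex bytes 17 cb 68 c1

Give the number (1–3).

Key decimal bytes [24, 27, 250, 76] = 18 1b fa 4c is exactly B = 4 bytes: K' = 18 1b fa 4c.
K' ⊕ ipad = 2e 2d cc 7a; K' ⊕ opad = 44 47 a6 10.
m1: inner = H(2e 2d cc 7a 5a 73 72 65) = 03 45; tag = H(44 47 a6 10 03 45) = 0189 ← matches
m2: inner = H(2e 2d cc 7a 4e 11 10 b1) = 02 c1; tag = H(44 47 a6 10 02 c1) = 0204
m3: inner = H(2e 2d cc 7a 17 cb 68 c1) = 03 ac; tag = H(44 47 a6 10 03 ac) = 01f0

1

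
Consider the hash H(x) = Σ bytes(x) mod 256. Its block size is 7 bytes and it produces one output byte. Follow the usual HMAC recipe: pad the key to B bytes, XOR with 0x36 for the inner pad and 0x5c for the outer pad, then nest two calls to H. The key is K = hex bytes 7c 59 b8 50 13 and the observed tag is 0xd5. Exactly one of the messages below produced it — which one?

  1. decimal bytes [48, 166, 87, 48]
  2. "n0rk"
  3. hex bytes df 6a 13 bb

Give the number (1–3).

Key hex bytes 7c 59 b8 50 13 is 5 bytes ≤ B = 7; zero-pad to 7 bytes: K' = 7c 59 b8 50 13 00 00.
K' ⊕ ipad = 4a 6f 8e 66 25 36 36; K' ⊕ opad = 20 05 e4 0c 4f 5c 5c.
m1: inner = H(4a 6f 8e 66 25 36 36 30 a6 57 30) = 9b; tag = H(20 05 e4 0c 4f 5c 5c 9b) = b7
m2: inner = H(4a 6f 8e 66 25 36 36 6e 30 72 6b) = b9; tag = H(20 05 e4 0c 4f 5c 5c b9) = d5 ← matches
m3: inner = H(4a 6f 8e 66 25 36 36 df 6a 13 bb) = 55; tag = H(20 05 e4 0c 4f 5c 5c 55) = 71

2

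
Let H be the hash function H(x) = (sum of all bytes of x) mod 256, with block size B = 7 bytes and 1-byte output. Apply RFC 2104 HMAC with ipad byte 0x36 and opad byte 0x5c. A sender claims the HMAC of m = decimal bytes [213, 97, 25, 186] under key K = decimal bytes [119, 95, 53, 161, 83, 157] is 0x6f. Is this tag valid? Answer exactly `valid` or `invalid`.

Key decimal bytes [119, 95, 53, 161, 83, 157] = 77 5f 35 a1 53 9d is 6 bytes ≤ B = 7; zero-pad to 7 bytes: K' = 77 5f 35 a1 53 9d 00.
K' ⊕ ipad = 41 69 03 97 65 ab 36; K' ⊕ opad = 2b 03 69 fd 0f c1 5c.
Inner hash: sum = 65+105+3+151+101+171+54+213+97+25+186 = 1171; mod 256 = 147 → 93.
Outer hash (recomputed tag): sum = 43+3+105+253+15+193+92+147 = 851; mod 256 = 83 → 53.
Recomputed tag = 53; claimed = 6f → mismatch.

invalid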